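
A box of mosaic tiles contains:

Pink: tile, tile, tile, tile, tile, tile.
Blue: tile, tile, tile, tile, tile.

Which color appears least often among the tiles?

Counts by color: pink 6, blue 5.
The minimum is 5, held uniquely by blue.

blue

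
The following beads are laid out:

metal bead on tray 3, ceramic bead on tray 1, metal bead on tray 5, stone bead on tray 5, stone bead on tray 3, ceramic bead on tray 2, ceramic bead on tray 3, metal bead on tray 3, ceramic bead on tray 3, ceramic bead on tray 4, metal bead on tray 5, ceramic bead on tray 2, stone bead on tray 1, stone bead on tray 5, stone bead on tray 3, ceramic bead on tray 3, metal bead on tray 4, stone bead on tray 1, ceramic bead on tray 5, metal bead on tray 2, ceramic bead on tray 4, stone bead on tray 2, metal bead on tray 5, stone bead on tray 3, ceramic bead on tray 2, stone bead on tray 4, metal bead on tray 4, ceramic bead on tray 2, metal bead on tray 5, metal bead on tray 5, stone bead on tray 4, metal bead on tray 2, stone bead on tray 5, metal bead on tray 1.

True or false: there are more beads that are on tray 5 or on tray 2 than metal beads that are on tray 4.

True

beads on tray 5 or on tray 2: 16.
metal beads on tray 4: 2.
The claim requires 16 > 2, which holds.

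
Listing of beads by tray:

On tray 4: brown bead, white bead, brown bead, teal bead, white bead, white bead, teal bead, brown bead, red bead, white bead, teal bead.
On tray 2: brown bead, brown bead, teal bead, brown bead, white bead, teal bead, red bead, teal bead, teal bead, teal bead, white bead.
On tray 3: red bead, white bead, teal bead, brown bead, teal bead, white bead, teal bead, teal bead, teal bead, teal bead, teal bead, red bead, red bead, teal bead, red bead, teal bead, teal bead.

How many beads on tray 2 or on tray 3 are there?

on tray 2: 11; on tray 3: 17; together 11 + 17 = 28.

28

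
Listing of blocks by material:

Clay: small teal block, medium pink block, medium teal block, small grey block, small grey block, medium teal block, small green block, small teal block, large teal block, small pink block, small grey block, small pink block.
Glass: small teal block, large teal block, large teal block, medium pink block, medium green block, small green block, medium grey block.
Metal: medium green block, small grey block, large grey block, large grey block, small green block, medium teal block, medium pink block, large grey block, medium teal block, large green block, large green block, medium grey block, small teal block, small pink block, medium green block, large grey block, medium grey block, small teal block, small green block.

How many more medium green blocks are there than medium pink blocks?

0

medium green blocks: 3.
medium pink blocks: 3.
3 − 3 = 0.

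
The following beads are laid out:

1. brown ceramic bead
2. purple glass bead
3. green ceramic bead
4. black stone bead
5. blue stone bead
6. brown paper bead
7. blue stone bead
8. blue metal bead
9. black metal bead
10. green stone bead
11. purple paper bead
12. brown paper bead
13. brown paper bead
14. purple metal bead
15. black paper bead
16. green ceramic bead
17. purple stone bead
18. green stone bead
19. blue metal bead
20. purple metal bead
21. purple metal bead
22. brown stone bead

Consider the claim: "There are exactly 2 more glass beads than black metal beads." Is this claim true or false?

There is 1 glass bead.
There is 1 black metal bead.
The claim requires 1 − 1 (= 0) to equal 2, which does not hold.

False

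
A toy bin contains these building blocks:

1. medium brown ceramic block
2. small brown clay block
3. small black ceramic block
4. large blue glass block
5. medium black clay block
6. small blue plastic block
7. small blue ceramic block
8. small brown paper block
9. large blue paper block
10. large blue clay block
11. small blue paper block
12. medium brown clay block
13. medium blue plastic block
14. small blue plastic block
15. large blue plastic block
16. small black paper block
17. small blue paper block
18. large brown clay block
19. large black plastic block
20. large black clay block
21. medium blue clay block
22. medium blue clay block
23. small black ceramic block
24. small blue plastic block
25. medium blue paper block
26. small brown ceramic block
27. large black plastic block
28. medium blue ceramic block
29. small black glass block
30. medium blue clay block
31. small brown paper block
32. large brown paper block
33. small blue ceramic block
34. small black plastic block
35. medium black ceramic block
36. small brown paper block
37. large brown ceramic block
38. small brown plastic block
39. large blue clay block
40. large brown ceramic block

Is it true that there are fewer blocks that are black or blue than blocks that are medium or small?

There are 28 blocks that are black or blue.
There are 28 blocks that are medium or small.
The claim requires 28 < 28, which does not hold.

False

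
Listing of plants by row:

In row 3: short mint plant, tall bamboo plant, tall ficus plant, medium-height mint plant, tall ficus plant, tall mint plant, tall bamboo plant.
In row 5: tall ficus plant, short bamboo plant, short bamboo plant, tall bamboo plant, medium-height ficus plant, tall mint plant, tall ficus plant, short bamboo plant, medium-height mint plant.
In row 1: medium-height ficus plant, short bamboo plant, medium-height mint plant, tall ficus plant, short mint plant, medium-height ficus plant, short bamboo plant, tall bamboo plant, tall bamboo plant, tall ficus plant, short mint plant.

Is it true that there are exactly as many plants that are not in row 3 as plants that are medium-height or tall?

False

|plants that are not in row 3| = 20.
|plants that are medium-height or tall| = 19.
The claim requires 20 = 19, which does not hold.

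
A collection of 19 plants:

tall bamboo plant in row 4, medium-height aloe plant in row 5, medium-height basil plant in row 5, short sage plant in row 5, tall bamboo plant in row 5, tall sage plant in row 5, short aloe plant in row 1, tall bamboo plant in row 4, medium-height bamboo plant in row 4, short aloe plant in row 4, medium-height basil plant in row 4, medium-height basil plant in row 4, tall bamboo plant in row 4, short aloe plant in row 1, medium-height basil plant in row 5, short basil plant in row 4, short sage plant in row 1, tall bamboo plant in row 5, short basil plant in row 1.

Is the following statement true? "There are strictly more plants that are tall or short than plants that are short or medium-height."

There are 13 plants that are tall or short.
There are 13 plants that are short or medium-height.
The claim requires 13 > 13, which does not hold.

False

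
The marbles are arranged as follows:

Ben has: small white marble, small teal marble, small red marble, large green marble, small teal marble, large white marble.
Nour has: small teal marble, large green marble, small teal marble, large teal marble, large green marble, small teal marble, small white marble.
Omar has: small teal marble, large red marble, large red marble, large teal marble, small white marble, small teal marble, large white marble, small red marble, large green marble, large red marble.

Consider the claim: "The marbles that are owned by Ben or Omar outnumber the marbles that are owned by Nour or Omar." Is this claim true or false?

Count of marbles owned by Ben or Omar: 16.
Count of marbles owned by Nour or Omar: 17.
The claim requires 16 > 17, which does not hold.

False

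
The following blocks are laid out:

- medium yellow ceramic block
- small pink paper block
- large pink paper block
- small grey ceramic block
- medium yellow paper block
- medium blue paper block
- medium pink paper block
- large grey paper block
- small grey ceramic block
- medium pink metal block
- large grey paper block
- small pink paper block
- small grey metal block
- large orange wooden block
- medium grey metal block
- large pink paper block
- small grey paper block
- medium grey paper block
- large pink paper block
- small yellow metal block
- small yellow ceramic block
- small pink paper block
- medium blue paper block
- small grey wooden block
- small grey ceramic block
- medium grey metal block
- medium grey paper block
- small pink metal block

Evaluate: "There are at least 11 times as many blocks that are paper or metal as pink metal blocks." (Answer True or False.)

False

|blocks that are paper or metal| = 21.
|pink metal blocks| = 2.
The claim requires 21 ≥ 11 × 2 = 22, which does not hold.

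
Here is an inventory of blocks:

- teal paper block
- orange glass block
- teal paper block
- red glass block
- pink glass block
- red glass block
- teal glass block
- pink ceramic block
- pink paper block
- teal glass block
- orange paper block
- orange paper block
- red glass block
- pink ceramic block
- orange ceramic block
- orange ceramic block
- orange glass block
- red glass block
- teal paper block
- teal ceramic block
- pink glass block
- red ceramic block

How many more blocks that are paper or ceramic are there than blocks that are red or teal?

1

blocks that are paper or ceramic: 12.
blocks that are red or teal: 11.
12 − 11 = 1.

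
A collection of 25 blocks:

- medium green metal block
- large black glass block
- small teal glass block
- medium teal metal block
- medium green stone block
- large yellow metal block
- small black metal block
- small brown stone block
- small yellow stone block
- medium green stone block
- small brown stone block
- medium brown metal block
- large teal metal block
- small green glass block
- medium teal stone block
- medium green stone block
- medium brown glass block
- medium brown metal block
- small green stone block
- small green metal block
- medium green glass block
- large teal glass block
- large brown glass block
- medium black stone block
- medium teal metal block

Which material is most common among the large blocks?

glass

Counts by material (restricted to large blocks): glass 3, metal 2.
The maximum is 3, held uniquely by glass.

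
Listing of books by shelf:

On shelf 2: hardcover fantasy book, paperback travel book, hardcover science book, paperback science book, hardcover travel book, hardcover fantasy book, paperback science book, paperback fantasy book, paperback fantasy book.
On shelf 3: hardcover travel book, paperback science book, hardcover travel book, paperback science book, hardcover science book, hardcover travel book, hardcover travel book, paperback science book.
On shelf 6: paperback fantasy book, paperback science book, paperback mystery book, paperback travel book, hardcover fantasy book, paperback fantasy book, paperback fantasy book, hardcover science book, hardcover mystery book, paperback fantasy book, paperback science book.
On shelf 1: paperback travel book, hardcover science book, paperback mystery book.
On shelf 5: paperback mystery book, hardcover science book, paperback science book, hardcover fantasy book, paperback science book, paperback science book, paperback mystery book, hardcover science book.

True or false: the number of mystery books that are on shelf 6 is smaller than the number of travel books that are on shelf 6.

mystery books on shelf 6: 2.
travel books on shelf 6: 1.
The claim requires 2 < 1, which does not hold.

False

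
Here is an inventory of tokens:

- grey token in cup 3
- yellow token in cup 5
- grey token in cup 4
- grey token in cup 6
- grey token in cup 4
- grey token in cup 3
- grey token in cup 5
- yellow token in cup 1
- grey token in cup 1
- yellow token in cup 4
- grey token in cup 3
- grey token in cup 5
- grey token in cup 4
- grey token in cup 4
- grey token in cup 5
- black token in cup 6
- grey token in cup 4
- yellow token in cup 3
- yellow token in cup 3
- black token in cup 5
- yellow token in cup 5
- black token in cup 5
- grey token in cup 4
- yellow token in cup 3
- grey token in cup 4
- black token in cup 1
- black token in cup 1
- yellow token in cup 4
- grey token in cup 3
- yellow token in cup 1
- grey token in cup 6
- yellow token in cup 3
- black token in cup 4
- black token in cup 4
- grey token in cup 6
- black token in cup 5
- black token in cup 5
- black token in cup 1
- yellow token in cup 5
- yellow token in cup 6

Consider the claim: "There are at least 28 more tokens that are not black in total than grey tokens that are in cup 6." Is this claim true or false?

False

tokens that are not black: 30.
grey tokens in cup 6: 3.
The claim requires 30 − 3 = 27 ≥ 28, which does not hold.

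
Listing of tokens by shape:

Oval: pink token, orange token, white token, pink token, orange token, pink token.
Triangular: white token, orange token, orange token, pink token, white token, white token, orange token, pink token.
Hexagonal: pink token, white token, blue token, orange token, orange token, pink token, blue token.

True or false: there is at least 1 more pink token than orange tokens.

|pink tokens| = 7.
|orange tokens| = 7.
The claim requires 7 − 7 = 0 ≥ 1, which does not hold.

False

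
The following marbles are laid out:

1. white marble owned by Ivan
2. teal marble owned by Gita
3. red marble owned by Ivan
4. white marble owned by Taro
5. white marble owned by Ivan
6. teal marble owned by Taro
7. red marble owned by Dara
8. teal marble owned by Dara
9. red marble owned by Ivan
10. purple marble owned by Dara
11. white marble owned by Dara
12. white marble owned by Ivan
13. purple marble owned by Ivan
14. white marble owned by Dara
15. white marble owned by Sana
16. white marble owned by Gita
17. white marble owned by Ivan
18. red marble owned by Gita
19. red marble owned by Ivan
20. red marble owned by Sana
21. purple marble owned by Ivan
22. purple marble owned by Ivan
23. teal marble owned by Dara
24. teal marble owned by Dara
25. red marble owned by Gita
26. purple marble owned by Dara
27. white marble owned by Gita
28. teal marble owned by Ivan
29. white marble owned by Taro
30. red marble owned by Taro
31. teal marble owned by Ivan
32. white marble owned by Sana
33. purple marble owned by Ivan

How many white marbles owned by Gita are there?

2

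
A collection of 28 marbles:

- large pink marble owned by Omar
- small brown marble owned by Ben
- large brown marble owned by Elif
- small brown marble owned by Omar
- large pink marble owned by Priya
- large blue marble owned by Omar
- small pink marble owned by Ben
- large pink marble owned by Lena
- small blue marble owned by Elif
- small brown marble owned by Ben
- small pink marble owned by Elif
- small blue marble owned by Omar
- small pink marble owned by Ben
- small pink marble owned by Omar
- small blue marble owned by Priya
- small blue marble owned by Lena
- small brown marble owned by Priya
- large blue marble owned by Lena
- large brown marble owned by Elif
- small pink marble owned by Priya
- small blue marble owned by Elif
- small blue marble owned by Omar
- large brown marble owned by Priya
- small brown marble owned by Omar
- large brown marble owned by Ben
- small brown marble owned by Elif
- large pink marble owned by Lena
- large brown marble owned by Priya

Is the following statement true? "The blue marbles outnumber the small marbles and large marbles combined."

False

|blue marbles| = 8.
small marbles: 17; large marbles: 11; combined: 17 + 11 = 28.
The claim requires 8 > 28, which does not hold.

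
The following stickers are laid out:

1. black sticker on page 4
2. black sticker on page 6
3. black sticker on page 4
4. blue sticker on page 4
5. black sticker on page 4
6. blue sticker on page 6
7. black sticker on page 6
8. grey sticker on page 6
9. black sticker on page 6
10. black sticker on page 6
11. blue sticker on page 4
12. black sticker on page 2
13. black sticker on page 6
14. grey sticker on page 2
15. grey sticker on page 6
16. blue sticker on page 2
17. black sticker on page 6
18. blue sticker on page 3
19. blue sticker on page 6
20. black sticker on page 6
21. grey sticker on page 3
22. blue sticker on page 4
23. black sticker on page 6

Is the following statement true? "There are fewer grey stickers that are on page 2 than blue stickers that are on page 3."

|grey stickers on page 2| = 1.
|blue stickers on page 3| = 1.
The claim requires 1 < 1, which does not hold.

False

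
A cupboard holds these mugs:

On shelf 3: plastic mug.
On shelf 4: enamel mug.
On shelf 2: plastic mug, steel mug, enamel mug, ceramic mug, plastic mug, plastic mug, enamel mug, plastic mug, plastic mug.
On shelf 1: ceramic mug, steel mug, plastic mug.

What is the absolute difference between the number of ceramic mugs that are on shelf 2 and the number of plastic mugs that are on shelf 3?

ceramic mugs on shelf 2: 1. plastic mugs on shelf 3: 1.
|1 − 1| = 1 − 1 = 0.

0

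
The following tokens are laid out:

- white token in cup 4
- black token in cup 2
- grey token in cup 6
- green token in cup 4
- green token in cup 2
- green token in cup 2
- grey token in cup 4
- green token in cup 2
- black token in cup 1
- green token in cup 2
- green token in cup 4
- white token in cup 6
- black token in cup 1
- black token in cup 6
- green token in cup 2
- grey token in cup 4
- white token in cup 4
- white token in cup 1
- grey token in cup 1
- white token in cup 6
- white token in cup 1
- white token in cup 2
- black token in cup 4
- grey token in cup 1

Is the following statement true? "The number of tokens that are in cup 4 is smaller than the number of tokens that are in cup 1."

False

tokens in cup 4: 7.
tokens in cup 1: 6.
The claim requires 7 < 6, which does not hold.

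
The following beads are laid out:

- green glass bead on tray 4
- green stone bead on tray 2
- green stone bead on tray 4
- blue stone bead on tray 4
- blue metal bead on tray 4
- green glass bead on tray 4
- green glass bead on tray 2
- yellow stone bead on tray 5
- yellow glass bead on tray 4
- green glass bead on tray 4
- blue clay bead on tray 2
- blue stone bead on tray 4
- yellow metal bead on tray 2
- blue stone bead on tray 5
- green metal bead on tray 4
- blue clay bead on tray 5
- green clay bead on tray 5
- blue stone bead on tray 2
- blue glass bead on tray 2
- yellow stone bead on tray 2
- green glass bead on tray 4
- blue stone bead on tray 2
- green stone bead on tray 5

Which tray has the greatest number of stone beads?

tray 2

Counts by tray (restricted to stone beads): tray 2→4, tray 4→3, tray 5→3.
The maximum is 4, held uniquely by tray 2.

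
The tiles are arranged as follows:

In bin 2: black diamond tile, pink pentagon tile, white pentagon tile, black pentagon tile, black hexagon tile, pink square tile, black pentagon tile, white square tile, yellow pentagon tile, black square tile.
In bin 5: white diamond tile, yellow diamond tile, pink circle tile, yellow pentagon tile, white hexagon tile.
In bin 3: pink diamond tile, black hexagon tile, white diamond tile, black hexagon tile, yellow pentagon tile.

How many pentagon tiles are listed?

7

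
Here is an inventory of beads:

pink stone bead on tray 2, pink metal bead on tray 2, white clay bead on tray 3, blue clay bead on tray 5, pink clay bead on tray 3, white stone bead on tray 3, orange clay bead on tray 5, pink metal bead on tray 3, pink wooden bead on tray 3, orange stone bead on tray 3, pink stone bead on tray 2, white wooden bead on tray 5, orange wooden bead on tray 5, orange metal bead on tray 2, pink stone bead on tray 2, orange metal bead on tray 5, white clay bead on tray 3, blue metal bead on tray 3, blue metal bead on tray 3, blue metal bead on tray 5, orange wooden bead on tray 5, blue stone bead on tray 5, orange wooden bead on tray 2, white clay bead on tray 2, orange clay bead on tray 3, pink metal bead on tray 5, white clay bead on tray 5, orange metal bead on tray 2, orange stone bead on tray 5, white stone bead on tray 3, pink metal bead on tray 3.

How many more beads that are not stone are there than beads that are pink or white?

7

beads that are not stone: 23.
beads that are pink or white: 16.
23 − 16 = 7.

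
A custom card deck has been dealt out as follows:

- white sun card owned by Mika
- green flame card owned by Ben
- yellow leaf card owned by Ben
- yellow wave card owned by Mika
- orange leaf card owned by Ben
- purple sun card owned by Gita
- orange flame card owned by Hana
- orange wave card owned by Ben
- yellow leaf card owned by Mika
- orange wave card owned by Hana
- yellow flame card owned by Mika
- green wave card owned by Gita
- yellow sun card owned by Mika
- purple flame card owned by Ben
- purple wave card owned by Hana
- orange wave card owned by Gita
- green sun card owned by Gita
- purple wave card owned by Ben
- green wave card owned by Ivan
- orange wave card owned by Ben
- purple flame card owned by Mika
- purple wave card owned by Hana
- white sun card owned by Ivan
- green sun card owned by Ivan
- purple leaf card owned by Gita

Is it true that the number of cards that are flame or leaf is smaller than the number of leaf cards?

cards that are flame or leaf: 9.
leaf cards: 4.
The claim requires 9 < 4, which does not hold.

False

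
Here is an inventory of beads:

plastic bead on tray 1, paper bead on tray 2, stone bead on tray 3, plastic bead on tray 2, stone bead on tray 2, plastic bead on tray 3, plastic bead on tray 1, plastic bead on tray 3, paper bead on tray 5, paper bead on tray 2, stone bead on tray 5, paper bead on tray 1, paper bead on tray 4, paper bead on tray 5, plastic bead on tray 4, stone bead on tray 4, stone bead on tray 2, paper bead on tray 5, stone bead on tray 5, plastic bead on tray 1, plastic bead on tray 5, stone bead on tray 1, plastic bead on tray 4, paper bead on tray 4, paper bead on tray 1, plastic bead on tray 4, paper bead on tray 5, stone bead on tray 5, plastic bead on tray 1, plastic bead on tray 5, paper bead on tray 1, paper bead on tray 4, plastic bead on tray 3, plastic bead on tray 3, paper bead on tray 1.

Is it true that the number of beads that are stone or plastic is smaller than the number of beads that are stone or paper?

beads that are stone or plastic: 22.
beads that are stone or paper: 21.
The claim requires 22 < 21, which does not hold.

False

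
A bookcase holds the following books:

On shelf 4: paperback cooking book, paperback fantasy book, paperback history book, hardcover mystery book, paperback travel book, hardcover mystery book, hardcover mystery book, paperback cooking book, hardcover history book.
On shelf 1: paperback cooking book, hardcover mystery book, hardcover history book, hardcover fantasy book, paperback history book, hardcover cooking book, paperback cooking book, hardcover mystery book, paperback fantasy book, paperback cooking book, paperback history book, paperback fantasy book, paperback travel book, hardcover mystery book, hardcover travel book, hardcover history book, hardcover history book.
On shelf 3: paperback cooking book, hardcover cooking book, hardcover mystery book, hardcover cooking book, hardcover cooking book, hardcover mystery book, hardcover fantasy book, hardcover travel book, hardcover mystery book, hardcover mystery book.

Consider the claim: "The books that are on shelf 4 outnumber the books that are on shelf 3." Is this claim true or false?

False

There are 9 books on shelf 4.
There are 10 books on shelf 3.
The claim requires 9 > 10, which does not hold.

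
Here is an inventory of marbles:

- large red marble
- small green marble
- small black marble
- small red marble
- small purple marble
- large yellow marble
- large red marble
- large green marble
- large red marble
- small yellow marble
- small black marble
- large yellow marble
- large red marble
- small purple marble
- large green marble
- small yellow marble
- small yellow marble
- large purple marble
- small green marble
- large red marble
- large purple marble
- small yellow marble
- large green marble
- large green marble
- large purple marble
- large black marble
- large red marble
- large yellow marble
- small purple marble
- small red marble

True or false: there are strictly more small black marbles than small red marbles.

False

small black marbles: 2.
small red marbles: 2.
The claim requires 2 > 2, which does not hold.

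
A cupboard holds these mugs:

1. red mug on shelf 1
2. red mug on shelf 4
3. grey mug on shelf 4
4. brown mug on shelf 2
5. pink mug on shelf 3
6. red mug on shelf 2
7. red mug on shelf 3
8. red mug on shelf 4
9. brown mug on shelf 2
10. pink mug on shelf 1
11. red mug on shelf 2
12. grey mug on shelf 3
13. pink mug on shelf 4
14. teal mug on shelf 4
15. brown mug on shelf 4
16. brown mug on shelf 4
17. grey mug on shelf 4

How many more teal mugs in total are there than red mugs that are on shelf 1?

0

teal mugs: 1.
red mugs on shelf 1: 1.
1 − 1 = 0.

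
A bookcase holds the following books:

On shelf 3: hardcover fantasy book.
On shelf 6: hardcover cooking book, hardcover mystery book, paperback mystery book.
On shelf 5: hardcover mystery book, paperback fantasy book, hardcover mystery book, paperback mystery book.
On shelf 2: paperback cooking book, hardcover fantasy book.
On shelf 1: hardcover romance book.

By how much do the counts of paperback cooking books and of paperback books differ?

paperback cooking books: 1. paperback books: 4.
|1 − 4| = 4 − 1 = 3.

3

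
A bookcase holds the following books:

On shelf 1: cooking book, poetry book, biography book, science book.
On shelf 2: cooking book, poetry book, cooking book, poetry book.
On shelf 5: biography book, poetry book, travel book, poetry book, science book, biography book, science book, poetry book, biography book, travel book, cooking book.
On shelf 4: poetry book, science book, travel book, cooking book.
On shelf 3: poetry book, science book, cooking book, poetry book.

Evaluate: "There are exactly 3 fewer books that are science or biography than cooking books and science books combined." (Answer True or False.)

False

There are 9 books that are science or biography.
cooking books: 6; science books: 5; combined: 6 + 5 = 11.
The claim requires 11 − 9 (= 2) to equal 3, which does not hold.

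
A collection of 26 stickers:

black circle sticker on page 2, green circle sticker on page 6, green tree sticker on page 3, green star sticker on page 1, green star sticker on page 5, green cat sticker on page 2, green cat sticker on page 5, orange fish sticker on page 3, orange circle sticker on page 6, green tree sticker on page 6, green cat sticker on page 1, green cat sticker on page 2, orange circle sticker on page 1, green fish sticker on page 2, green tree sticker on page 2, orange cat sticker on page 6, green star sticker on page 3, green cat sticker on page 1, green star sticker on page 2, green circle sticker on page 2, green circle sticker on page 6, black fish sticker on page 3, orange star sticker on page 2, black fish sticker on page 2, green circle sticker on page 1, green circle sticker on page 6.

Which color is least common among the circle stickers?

black

Counts by color (restricted to circle stickers): green 5, orange 2, black 1.
The minimum is 1, held uniquely by black.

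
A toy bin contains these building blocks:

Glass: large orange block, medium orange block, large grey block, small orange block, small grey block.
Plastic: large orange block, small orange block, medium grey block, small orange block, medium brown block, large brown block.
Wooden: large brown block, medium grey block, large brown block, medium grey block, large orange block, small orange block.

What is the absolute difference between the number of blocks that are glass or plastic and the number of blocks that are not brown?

blocks that are glass or plastic: 11. blocks that are not brown: 13.
|11 − 13| = 13 − 11 = 2.

2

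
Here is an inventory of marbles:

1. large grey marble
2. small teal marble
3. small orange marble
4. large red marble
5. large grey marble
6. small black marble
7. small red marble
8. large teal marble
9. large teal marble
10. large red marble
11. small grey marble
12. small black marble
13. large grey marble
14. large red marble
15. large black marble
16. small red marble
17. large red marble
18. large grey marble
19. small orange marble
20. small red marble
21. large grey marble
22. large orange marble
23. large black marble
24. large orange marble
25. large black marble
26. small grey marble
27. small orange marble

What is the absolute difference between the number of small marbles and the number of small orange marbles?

small marbles: 11. small orange marbles: 3.
|11 − 3| = 11 − 3 = 8.

8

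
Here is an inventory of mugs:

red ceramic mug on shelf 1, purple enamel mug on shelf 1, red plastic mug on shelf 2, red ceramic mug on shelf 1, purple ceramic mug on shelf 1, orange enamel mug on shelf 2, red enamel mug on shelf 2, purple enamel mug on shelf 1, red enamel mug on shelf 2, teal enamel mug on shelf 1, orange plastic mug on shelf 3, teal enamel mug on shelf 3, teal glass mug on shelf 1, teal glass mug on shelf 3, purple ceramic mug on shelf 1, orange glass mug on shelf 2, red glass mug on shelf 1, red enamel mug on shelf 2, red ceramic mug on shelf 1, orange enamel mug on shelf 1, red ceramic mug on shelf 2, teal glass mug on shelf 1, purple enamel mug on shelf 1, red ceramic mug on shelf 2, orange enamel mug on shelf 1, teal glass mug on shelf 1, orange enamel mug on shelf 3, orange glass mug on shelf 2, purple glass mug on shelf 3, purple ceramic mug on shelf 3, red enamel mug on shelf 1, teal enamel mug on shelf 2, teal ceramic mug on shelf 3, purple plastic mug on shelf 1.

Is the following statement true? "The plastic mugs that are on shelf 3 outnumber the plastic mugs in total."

False

plastic mugs on shelf 3: 1.
plastic mugs: 3.
The claim requires 1 > 3, which does not hold.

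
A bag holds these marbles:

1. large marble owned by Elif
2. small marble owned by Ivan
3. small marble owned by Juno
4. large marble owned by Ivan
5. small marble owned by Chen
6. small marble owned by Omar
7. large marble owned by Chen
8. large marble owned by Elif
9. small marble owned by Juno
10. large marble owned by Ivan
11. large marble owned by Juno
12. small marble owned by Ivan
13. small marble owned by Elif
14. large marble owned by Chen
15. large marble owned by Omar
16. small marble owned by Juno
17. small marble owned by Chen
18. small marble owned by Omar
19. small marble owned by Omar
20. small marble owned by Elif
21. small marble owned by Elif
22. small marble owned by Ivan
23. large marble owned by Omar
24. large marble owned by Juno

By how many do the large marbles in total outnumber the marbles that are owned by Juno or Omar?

large marbles: 10.
marbles owned by Juno or Omar: 10.
10 − 10 = 0.

0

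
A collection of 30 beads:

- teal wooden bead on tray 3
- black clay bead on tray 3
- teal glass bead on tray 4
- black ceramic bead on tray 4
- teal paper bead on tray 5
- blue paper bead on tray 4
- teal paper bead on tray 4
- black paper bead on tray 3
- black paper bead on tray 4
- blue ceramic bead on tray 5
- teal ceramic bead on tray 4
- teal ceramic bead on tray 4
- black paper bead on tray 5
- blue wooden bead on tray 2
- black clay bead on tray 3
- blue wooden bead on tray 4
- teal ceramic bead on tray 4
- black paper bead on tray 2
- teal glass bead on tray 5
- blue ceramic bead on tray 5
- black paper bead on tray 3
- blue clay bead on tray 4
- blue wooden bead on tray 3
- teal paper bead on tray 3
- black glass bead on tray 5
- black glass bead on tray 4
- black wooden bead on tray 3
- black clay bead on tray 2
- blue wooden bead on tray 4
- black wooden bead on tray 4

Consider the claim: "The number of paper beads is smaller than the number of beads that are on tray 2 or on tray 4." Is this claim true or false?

True

paper beads: 9.
beads on tray 2 or on tray 4: 16.
The claim requires 9 < 16, which holds.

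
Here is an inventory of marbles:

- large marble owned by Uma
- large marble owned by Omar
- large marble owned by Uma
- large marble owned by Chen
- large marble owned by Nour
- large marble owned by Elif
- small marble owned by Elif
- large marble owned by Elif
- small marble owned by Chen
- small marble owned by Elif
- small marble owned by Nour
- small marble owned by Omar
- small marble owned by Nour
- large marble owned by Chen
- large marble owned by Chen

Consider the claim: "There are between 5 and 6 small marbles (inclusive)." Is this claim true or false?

True

There are 6 small marbles.
The claim requires 5 ≤ 6 ≤ 6, which holds.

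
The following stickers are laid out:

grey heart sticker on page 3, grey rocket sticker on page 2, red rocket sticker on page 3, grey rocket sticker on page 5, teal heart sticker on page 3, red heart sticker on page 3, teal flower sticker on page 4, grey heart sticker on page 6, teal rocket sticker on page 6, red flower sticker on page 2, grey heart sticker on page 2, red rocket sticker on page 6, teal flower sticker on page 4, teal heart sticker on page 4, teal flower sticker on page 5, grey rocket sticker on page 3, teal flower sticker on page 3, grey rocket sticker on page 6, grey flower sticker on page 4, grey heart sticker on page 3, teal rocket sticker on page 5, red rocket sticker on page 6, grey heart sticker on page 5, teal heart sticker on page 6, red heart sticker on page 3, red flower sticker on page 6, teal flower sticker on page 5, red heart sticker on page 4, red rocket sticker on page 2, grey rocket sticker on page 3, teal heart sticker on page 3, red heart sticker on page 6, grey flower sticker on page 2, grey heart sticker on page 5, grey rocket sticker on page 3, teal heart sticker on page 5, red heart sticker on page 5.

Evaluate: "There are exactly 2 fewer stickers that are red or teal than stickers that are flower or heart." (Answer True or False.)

True

There are 23 stickers that are red or teal.
There are 25 stickers that are flower or heart.
The claim requires 25 − 23 (= 2) to equal 2, which holds.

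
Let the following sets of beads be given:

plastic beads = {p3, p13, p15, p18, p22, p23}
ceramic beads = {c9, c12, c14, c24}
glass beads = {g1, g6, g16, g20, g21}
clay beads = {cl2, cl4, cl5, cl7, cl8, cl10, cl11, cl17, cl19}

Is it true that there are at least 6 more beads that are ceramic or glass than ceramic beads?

False

There are 9 beads that are ceramic or glass.
There are 4 ceramic beads.
The claim requires 9 − 4 = 5 ≥ 6, which does not hold.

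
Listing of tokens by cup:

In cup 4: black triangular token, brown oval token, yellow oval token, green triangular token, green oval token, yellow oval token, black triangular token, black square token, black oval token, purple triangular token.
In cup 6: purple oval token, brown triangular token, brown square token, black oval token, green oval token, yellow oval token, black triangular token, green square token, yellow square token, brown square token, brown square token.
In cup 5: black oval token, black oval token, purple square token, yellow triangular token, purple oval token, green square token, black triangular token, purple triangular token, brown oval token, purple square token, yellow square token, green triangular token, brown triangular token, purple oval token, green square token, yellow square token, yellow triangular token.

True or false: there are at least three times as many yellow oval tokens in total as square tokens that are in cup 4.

There are 3 yellow oval tokens.
There is 1 square token in cup 4.
The claim requires 3 ≥ 3 × 1 = 3, which holds.

True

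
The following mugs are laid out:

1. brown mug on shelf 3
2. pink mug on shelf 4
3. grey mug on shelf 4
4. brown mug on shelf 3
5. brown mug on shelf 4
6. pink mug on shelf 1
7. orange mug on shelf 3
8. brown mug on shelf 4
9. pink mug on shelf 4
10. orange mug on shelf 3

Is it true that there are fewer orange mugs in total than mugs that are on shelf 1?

There are 2 orange mugs.
There is 1 mug on shelf 1.
The claim requires 2 < 1, which does not hold.

False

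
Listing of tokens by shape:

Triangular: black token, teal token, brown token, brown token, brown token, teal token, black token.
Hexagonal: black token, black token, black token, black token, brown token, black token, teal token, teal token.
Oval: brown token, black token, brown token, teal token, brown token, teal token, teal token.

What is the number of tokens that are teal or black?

15

black: 8; teal: 7; together 8 + 7 = 15.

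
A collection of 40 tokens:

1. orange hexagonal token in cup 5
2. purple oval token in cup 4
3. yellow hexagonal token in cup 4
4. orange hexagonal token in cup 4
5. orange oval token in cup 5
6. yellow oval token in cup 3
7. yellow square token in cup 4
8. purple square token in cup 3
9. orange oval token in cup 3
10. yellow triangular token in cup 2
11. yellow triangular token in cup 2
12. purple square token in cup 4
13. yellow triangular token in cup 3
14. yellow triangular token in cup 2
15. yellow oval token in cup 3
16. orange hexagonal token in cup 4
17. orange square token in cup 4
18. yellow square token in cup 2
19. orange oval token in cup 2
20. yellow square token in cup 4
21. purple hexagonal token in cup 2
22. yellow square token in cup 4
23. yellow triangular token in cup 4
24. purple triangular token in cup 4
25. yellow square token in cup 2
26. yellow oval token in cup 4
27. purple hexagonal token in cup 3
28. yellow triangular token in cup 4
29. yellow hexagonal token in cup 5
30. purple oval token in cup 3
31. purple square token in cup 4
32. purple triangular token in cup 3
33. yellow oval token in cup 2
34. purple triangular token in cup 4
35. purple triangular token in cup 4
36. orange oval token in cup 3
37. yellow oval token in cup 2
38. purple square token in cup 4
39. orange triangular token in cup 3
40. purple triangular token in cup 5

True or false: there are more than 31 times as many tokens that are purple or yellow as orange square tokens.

False

There are 31 tokens that are purple or yellow.
There is 1 orange square token.
The claim requires 31 > 31 × 1 = 31, which does not hold.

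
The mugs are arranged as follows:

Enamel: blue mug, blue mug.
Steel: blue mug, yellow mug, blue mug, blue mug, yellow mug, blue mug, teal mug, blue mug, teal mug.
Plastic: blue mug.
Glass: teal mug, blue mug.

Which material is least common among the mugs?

plastic

Counts by material: steel 9, enamel 2, glass 2, plastic 1.
The minimum is 1, held uniquely by plastic.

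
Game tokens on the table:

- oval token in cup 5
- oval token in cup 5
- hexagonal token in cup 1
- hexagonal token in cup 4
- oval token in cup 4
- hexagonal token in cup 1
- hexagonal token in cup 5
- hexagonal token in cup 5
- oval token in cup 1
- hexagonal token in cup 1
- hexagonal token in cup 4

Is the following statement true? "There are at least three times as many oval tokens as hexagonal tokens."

False

There are 4 oval tokens.
There are 7 hexagonal tokens.
The claim requires 4 ≥ 3 × 7 = 21, which does not hold.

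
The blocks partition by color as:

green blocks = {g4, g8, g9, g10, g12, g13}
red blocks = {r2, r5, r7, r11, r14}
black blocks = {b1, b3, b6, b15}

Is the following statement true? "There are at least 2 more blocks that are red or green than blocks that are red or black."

There are 11 blocks that are red or green.
There are 9 blocks that are red or black.
The claim requires 11 − 9 = 2 ≥ 2, which holds.

True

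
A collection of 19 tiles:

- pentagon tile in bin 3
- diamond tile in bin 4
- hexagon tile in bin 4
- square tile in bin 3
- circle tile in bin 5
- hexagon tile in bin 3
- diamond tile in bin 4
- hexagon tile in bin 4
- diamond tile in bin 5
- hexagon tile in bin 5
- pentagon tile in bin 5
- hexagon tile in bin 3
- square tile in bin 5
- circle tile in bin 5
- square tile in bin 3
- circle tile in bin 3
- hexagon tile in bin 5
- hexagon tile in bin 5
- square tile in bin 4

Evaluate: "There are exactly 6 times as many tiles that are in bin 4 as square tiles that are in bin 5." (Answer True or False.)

tiles in bin 4: 5.
square tiles in bin 5: 1.
The claim requires 5 = 6 × 1 = 6, which does not hold.

False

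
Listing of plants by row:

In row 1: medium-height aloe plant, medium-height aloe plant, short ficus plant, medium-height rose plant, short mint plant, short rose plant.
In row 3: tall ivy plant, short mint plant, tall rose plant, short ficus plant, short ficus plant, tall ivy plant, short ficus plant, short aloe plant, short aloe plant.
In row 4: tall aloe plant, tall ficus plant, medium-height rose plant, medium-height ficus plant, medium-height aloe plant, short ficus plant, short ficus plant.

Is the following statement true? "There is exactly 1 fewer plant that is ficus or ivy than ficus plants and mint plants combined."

False

plants that are ficus or ivy: 10.
ficus plants: 8; mint plants: 2; combined: 8 + 2 = 10.
The claim requires 10 − 10 (= 0) to equal 1, which does not hold.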